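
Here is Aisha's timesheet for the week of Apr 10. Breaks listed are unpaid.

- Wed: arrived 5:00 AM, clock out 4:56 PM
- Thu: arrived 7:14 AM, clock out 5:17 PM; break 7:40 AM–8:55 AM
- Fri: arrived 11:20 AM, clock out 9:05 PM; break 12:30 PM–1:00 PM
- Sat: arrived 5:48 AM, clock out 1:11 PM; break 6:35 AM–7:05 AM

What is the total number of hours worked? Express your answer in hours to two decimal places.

Wed: 5:00 AM–4:56 PM = 11 h 56 min
Thu: 7:14 AM–5:17 PM = 10 h 3 min; less 75 min break → 8 h 48 min
Fri: 11:20 AM–9:05 PM = 9 h 45 min; less 30 min break → 9 h 15 min
Sat: 5:48 AM–1:11 PM = 7 h 23 min; less 30 min break → 6 h 53 min
Total: 11 h 56 min + 8 h 48 min + 9 h 15 min + 6 h 53 min = 36 h 52 min.

36.87 hours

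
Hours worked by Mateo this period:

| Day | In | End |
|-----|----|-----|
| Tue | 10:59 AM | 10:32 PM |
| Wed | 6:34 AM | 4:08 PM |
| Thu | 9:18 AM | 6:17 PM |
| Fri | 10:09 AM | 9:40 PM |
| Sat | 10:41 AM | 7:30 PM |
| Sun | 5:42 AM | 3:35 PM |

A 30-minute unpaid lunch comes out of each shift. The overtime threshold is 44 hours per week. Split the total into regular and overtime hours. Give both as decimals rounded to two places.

Tue: 10:59 AM–10:32 PM = 11 h 33 min; less 30 min break → 11 h 3 min
Wed: 6:34 AM–4:08 PM = 9 h 34 min; less 30 min break → 9 h 4 min
Thu: 9:18 AM–6:17 PM = 8 h 59 min; less 30 min break → 8 h 29 min
Fri: 10:09 AM–9:40 PM = 11 h 31 min; less 30 min break → 11 h 1 min
Sat: 10:41 AM–7:30 PM = 8 h 49 min; less 30 min break → 8 h 19 min
Sun: 5:42 AM–3:35 PM = 9 h 53 min; less 30 min break → 9 h 23 min
Total worked: 57 h 19 min = 57.32 h.
Threshold 44 h → overtime 13 h 19 min, regular 44 h 0 min.

Regular 44.00 hours, overtime 13.32 hours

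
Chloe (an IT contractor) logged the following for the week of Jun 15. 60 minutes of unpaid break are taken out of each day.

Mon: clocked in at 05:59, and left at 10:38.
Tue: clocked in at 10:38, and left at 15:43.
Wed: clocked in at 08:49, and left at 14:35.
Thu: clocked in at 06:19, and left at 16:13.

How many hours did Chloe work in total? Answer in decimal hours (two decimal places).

Mon: 05:59–10:38 = 4 h 39 min; less 60 min break → 3 h 39 min
Tue: 10:38–15:43 = 5 h 5 min; less 60 min break → 4 h 5 min
Wed: 08:49–14:35 = 5 h 46 min; less 60 min break → 4 h 46 min
Thu: 06:19–16:13 = 9 h 54 min; less 60 min break → 8 h 54 min
Total: 3 h 39 min + 4 h 5 min + 4 h 46 min + 8 h 54 min = 21 h 24 min.

21.40 hours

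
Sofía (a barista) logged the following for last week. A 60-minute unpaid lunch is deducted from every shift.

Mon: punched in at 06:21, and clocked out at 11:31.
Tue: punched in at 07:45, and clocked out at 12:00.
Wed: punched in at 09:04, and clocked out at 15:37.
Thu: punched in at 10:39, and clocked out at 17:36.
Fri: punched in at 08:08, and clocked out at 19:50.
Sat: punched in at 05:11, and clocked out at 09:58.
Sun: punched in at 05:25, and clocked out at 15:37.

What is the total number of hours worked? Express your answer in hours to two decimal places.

Mon: 06:21–11:31 = 5 h 10 min; less 60 min break → 4 h 10 min
Tue: 07:45–12:00 = 4 h 15 min; less 60 min break → 3 h 15 min
Wed: 09:04–15:37 = 6 h 33 min; less 60 min break → 5 h 33 min
Thu: 10:39–17:36 = 6 h 57 min; less 60 min break → 5 h 57 min
Fri: 08:08–19:50 = 11 h 42 min; less 60 min break → 10 h 42 min
Sat: 05:11–09:58 = 4 h 47 min; less 60 min break → 3 h 47 min
Sun: 05:25–15:37 = 10 h 12 min; less 60 min break → 9 h 12 min
Total: 4 h 10 min + 3 h 15 min + 5 h 33 min + 5 h 57 min + 10 h 42 min + 3 h 47 min + 9 h 12 min = 42 h 36 min.

42.60 hours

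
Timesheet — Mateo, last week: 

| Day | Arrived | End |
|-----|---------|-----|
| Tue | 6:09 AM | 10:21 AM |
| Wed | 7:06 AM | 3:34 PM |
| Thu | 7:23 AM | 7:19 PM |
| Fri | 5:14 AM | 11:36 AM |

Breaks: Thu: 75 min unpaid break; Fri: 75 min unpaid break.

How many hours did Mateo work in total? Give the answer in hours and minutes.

28 h 28 min

Tue: 6:09 AM–10:21 AM = 4 h 12 min
Wed: 7:06 AM–3:34 PM = 8 h 28 min
Thu: 7:23 AM–7:19 PM = 11 h 56 min; less 75 min break → 10 h 41 min
Fri: 5:14 AM–11:36 AM = 6 h 22 min; less 75 min break → 5 h 7 min
Total: 4 h 12 min + 8 h 28 min + 10 h 41 min + 5 h 7 min = 28 h 28 min.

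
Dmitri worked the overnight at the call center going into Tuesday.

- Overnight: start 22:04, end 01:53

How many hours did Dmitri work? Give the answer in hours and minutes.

3 h 49 min

Overnight: 22:04 → midnight = 1 h 56 min; midnight → 01:53 = 1 h 53 min; span 3 h 49 min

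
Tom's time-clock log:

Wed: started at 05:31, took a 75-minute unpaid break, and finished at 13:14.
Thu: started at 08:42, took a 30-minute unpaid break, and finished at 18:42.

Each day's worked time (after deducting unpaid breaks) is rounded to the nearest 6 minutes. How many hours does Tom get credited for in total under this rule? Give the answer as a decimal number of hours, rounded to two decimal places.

16.00 hours

Wed: 05:31–13:14 = 7 h 43 min − 75 min = 6 h 28 min → rounds to 6 h 30 min
Thu: 08:42–18:42 = 10 h 0 min − 30 min = 9 h 30 min → rounds to 9 h 30 min
Total credited: 16 h 0 min.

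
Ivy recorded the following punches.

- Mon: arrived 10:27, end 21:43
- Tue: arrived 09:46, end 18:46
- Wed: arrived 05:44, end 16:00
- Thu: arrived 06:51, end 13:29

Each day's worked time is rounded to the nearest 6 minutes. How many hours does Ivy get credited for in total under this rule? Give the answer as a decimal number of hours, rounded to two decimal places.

Mon: 10:27–21:43 = 11 h 16 min → rounds to 11 h 18 min
Tue: 09:46–18:46 = 9 h 0 min → rounds to 9 h 0 min
Wed: 05:44–16:00 = 10 h 16 min → rounds to 10 h 18 min
Thu: 06:51–13:29 = 6 h 38 min → rounds to 6 h 36 min
Total credited: 37 h 12 min.

37.20 hours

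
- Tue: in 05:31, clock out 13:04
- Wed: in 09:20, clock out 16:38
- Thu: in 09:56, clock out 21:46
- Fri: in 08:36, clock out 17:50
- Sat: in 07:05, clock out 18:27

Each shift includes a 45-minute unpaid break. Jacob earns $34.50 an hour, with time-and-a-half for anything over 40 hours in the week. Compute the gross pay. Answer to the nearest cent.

$1562.85

Tue: 05:31–13:04 = 7 h 33 min; less 45 min break → 6 h 48 min
Wed: 09:20–16:38 = 7 h 18 min; less 45 min break → 6 h 33 min
Thu: 09:56–21:46 = 11 h 50 min; less 45 min break → 11 h 5 min
Fri: 08:36–17:50 = 9 h 14 min; less 45 min break → 8 h 29 min
Sat: 07:05–18:27 = 11 h 22 min; less 45 min break → 10 h 37 min
Total worked: 43 h 32 min = 2612 min.
Regular 40 h 0 min = 2400 min at $34.50/h; overtime 3 h 32 min = 212 min at $51.75/h.
Pay = (2400 × $34.50 + 212 × $51.75) ÷ 60 = $1562.85.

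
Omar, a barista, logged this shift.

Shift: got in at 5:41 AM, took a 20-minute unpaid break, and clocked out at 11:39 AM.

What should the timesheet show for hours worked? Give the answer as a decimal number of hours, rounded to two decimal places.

Shift: 5:41 AM–11:39 AM = 5 h 58 min; less 20 min break → 5 h 38 min

5.63 hours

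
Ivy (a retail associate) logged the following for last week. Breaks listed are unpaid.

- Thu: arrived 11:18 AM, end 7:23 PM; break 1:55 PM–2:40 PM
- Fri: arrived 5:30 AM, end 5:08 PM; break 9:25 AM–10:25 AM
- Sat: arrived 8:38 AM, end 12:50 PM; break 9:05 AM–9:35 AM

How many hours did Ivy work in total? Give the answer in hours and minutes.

21 h 40 min

Thu: 11:18 AM–7:23 PM = 8 h 5 min; less 45 min break → 7 h 20 min
Fri: 5:30 AM–5:08 PM = 11 h 38 min; less 60 min break → 10 h 38 min
Sat: 8:38 AM–12:50 PM = 4 h 12 min; less 30 min break → 3 h 42 min
Total: 7 h 20 min + 10 h 38 min + 3 h 42 min = 21 h 40 min.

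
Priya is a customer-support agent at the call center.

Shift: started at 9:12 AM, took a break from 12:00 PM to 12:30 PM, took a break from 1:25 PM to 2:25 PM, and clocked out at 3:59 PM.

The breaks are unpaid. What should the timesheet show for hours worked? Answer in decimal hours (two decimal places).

Shift: 9:12 AM–3:59 PM = 6 h 47 min; less 90 min break → 5 h 17 min

5.28 hours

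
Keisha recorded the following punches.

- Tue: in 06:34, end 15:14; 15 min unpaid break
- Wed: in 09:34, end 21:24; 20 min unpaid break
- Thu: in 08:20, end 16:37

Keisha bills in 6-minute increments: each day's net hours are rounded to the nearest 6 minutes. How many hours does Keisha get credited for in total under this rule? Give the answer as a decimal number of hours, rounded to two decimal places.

28.20 hours

Tue: 06:34–15:14 = 8 h 40 min − 15 min = 8 h 25 min → rounds to 8 h 24 min
Wed: 09:34–21:24 = 11 h 50 min − 20 min = 11 h 30 min → rounds to 11 h 30 min
Thu: 08:20–16:37 = 8 h 17 min → rounds to 8 h 18 min
Total credited: 28 h 12 min.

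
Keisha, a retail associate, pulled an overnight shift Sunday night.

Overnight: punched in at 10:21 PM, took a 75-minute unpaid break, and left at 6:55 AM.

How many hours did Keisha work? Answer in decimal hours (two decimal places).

7.32 hours

Overnight: 10:21 PM → midnight = 1 h 39 min; midnight → 6:55 AM = 6 h 55 min; span 8 h 34 min; less 75 min break → 7 h 19 min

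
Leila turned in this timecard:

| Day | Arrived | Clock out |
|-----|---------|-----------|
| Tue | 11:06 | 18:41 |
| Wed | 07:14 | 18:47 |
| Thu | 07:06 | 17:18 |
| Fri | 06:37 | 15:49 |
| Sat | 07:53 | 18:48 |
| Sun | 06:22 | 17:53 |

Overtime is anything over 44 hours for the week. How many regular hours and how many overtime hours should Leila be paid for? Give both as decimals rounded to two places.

Tue: 11:06–18:41 = 7 h 35 min
Wed: 07:14–18:47 = 11 h 33 min
Thu: 07:06–17:18 = 10 h 12 min
Fri: 06:37–15:49 = 9 h 12 min
Sat: 07:53–18:48 = 10 h 55 min
Sun: 06:22–17:53 = 11 h 31 min
Total worked: 60 h 58 min = 60.97 h.
Threshold 44 h → overtime 16 h 58 min, regular 44 h 0 min.

Regular 44.00 hours, overtime 16.97 hours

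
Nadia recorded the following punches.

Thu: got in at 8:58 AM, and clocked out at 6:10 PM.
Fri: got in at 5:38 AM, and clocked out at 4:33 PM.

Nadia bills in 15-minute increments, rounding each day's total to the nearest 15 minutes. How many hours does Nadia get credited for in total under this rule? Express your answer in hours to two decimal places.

Thu: 8:58 AM–6:10 PM = 9 h 12 min → rounds to 9 h 15 min
Fri: 5:38 AM–4:33 PM = 10 h 55 min → rounds to 11 h 0 min
Total credited: 20 h 15 min.

20.25 hours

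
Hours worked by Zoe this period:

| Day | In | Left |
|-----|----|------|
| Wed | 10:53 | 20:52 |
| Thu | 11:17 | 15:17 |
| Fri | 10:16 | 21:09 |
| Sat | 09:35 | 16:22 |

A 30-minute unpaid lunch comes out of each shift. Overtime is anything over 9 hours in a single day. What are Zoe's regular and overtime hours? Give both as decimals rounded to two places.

Wed: 10:53–20:52 = 9 h 59 min; less 30 min break → 9 h 29 min
Thu: 11:17–15:17 = 4 h 0 min; less 30 min break → 3 h 30 min
Fri: 10:16–21:09 = 10 h 53 min; less 30 min break → 10 h 23 min
Sat: 09:35–16:22 = 6 h 47 min; less 30 min break → 6 h 17 min
Wed reg 9 h 0 min / OT 0 h 29 min; Thu reg 3 h 30 min / OT 0 h 0 min; Fri reg 9 h 0 min / OT 1 h 23 min; Sat reg 6 h 17 min / OT 0 h 0 min.
Totals: regular 27 h 47 min, overtime 1 h 52 min.

Regular 27.78 hours, overtime 1.87 hours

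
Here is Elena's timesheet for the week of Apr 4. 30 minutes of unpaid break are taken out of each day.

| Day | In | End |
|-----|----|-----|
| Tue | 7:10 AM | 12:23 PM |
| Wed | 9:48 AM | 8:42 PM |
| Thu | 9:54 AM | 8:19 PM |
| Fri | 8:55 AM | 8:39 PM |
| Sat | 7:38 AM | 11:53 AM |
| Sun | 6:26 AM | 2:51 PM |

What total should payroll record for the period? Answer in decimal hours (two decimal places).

Tue: 7:10 AM–12:23 PM = 5 h 13 min; less 30 min break → 4 h 43 min
Wed: 9:48 AM–8:42 PM = 10 h 54 min; less 30 min break → 10 h 24 min
Thu: 9:54 AM–8:19 PM = 10 h 25 min; less 30 min break → 9 h 55 min
Fri: 8:55 AM–8:39 PM = 11 h 44 min; less 30 min break → 11 h 14 min
Sat: 7:38 AM–11:53 AM = 4 h 15 min; less 30 min break → 3 h 45 min
Sun: 6:26 AM–2:51 PM = 8 h 25 min; less 30 min break → 7 h 55 min
Total: 4 h 43 min + 10 h 24 min + 9 h 55 min + 11 h 14 min + 3 h 45 min + 7 h 55 min = 47 h 56 min.

47.93 hours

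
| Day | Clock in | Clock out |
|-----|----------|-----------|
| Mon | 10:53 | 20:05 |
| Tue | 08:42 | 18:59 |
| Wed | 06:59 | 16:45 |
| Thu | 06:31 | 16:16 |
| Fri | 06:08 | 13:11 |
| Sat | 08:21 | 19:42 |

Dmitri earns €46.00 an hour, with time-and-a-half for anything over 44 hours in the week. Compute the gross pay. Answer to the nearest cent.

€2948.60

Mon: 10:53–20:05 = 9 h 12 min
Tue: 08:42–18:59 = 10 h 17 min
Wed: 06:59–16:45 = 9 h 46 min
Thu: 06:31–16:16 = 9 h 45 min
Fri: 06:08–13:11 = 7 h 3 min
Sat: 08:21–19:42 = 11 h 21 min
Total worked: 57 h 24 min = 3444 min.
Regular 44 h 0 min = 2640 min at €46.00/h; overtime 13 h 24 min = 804 min at €69.00/h.
Pay = (2640 × €46.00 + 804 × €69.00) ÷ 60 = €2948.60.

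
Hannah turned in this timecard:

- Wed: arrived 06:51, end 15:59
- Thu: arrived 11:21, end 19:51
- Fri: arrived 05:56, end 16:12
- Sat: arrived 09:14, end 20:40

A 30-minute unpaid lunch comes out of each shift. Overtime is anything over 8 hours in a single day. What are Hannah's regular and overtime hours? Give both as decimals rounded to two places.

Regular 32.00 hours, overtime 5.33 hours

Wed: 06:51–15:59 = 9 h 8 min; less 30 min break → 8 h 38 min
Thu: 11:21–19:51 = 8 h 30 min; less 30 min break → 8 h 0 min
Fri: 05:56–16:12 = 10 h 16 min; less 30 min break → 9 h 46 min
Sat: 09:14–20:40 = 11 h 26 min; less 30 min break → 10 h 56 min
Wed reg 8 h 0 min / OT 0 h 38 min; Thu reg 8 h 0 min / OT 0 h 0 min; Fri reg 8 h 0 min / OT 1 h 46 min; Sat reg 8 h 0 min / OT 2 h 56 min.
Totals: regular 32 h 0 min, overtime 5 h 20 min.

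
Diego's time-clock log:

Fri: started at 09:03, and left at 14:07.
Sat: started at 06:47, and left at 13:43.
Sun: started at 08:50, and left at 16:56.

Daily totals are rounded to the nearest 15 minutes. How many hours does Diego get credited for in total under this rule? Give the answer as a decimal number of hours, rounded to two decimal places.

Fri: 09:03–14:07 = 5 h 4 min → rounds to 5 h 0 min
Sat: 06:47–13:43 = 6 h 56 min → rounds to 7 h 0 min
Sun: 08:50–16:56 = 8 h 6 min → rounds to 8 h 0 min
Total credited: 20 h 0 min.

20.00 hours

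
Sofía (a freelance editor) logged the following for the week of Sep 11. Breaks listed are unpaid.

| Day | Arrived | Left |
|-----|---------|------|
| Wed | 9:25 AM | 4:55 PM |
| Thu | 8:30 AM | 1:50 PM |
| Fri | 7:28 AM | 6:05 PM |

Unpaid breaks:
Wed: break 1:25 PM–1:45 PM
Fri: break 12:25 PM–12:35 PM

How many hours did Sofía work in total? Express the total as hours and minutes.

22 h 57 min

Wed: 9:25 AM–4:55 PM = 7 h 30 min; less 20 min break → 7 h 10 min
Thu: 8:30 AM–1:50 PM = 5 h 20 min
Fri: 7:28 AM–6:05 PM = 10 h 37 min; less 10 min break → 10 h 27 min
Total: 7 h 10 min + 5 h 20 min + 10 h 27 min = 22 h 57 min.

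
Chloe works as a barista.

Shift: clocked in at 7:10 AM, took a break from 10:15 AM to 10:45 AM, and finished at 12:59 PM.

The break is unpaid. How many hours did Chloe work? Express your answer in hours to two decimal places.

5.32 hours

Shift: 7:10 AM–12:59 PM = 5 h 49 min; less 30 min break → 5 h 19 min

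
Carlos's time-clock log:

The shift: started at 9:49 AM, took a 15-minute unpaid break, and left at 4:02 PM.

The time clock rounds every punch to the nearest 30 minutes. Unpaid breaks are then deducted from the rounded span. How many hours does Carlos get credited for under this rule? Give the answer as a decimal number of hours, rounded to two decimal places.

5.75 hours

The shift: in 9:49 AM→10:00 AM, out 4:02 PM→4:00 PM; 6 h 0 min − 15 min = 5 h 45 min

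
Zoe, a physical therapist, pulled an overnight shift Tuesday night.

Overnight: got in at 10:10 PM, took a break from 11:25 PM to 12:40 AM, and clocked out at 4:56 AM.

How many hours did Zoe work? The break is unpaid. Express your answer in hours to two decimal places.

Overnight: 10:10 PM → midnight = 1 h 50 min; midnight → 4:56 AM = 4 h 56 min; span 6 h 46 min; less 75 min break → 5 h 31 min

5.52 hours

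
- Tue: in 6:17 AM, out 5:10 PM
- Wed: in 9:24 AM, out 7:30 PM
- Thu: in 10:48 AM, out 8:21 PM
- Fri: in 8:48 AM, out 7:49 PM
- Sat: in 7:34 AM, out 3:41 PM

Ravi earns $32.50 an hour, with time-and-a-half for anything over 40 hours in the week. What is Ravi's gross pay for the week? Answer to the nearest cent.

$1771.25

Tue: 6:17 AM–5:10 PM = 10 h 53 min
Wed: 9:24 AM–7:30 PM = 10 h 6 min
Thu: 10:48 AM–8:21 PM = 9 h 33 min
Fri: 8:48 AM–7:49 PM = 11 h 1 min
Sat: 7:34 AM–3:41 PM = 8 h 7 min
Total worked: 49 h 40 min = 2980 min.
Regular 40 h 0 min = 2400 min at $32.50/h; overtime 9 h 40 min = 580 min at $48.75/h.
Pay = (2400 × $32.50 + 580 × $48.75) ÷ 60 = $1771.25.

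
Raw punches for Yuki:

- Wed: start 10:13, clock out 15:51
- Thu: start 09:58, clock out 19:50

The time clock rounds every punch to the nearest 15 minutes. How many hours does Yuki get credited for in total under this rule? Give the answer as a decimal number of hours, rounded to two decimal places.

15.25 hours

Wed: in 10:13→10:15, out 15:51→15:45; 5 h 30 min
Thu: in 09:58→10:00, out 19:50→19:45; 9 h 45 min
Total credited: 15 h 15 min.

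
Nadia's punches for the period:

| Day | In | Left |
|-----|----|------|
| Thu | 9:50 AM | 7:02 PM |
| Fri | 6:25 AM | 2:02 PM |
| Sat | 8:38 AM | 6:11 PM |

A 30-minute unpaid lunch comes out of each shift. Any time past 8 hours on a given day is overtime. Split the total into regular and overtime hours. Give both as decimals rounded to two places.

Thu: 9:50 AM–7:02 PM = 9 h 12 min; less 30 min break → 8 h 42 min
Fri: 6:25 AM–2:02 PM = 7 h 37 min; less 30 min break → 7 h 7 min
Sat: 8:38 AM–6:11 PM = 9 h 33 min; less 30 min break → 9 h 3 min
Thu reg 8 h 0 min / OT 0 h 42 min; Fri reg 7 h 7 min / OT 0 h 0 min; Sat reg 8 h 0 min / OT 1 h 3 min.
Totals: regular 23 h 7 min, overtime 1 h 45 min.

Regular 23.12 hours, overtime 1.75 hours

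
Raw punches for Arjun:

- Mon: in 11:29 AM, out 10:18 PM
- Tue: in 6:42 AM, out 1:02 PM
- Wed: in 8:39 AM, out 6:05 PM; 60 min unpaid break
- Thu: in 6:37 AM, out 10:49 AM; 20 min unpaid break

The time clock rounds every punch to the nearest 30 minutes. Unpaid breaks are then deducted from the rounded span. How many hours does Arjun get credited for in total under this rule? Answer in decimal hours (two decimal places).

30.17 hours

Mon: in 11:29 AM→11:30 AM, out 10:18 PM→10:30 PM; 11 h 0 min
Tue: in 6:42 AM→6:30 AM, out 1:02 PM→1:00 PM; 6 h 30 min
Wed: in 8:39 AM→8:30 AM, out 6:05 PM→6:00 PM; 9 h 30 min − 60 min = 8 h 30 min
Thu: in 6:37 AM→6:30 AM, out 10:49 AM→11:00 AM; 4 h 30 min − 20 min = 4 h 10 min
Total credited: 30 h 10 min.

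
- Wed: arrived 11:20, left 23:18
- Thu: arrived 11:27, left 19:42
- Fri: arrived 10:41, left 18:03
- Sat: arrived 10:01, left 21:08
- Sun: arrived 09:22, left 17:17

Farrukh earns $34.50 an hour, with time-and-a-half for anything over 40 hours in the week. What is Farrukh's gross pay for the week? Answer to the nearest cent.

$1722.41

Wed: 11:20–23:18 = 11 h 58 min
Thu: 11:27–19:42 = 8 h 15 min
Fri: 10:41–18:03 = 7 h 22 min
Sat: 10:01–21:08 = 11 h 7 min
Sun: 09:22–17:17 = 7 h 55 min
Total worked: 46 h 37 min = 2797 min.
Regular 40 h 0 min = 2400 min at $34.50/h; overtime 6 h 37 min = 397 min at $51.75/h.
Pay = (2400 × $34.50 + 397 × $51.75) ÷ 60 = $1722.41.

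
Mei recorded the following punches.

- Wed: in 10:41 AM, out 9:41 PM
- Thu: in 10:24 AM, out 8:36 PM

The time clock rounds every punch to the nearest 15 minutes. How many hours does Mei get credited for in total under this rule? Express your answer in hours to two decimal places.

Wed: in 10:41 AM→10:45 AM, out 9:41 PM→9:45 PM; 11 h 0 min
Thu: in 10:24 AM→10:30 AM, out 8:36 PM→8:30 PM; 10 h 0 min
Total credited: 21 h 0 min.

21.00 hours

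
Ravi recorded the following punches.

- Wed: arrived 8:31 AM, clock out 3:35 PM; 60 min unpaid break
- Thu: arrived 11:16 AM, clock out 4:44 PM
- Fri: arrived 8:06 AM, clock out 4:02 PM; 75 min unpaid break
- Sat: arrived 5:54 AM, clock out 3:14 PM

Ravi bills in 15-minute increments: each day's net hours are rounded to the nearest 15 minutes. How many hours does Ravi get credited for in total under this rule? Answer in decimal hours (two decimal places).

27.50 hours

Wed: 8:31 AM–3:35 PM = 7 h 4 min − 60 min = 6 h 4 min → rounds to 6 h 0 min
Thu: 11:16 AM–4:44 PM = 5 h 28 min → rounds to 5 h 30 min
Fri: 8:06 AM–4:02 PM = 7 h 56 min − 75 min = 6 h 41 min → rounds to 6 h 45 min
Sat: 5:54 AM–3:14 PM = 9 h 20 min → rounds to 9 h 15 min
Total credited: 27 h 30 min.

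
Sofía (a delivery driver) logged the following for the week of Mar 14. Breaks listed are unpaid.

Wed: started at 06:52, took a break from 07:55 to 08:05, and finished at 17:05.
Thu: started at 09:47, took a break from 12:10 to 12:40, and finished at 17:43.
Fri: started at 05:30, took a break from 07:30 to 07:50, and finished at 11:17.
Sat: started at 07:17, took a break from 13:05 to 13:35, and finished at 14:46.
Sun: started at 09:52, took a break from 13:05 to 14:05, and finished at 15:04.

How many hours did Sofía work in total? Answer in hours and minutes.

34 h 7 min

Wed: 06:52–17:05 = 10 h 13 min; less 10 min break → 10 h 3 min
Thu: 09:47–17:43 = 7 h 56 min; less 30 min break → 7 h 26 min
Fri: 05:30–11:17 = 5 h 47 min; less 20 min break → 5 h 27 min
Sat: 07:17–14:46 = 7 h 29 min; less 30 min break → 6 h 59 min
Sun: 09:52–15:04 = 5 h 12 min; less 60 min break → 4 h 12 min
Total: 10 h 3 min + 7 h 26 min + 5 h 27 min + 6 h 59 min + 4 h 12 min = 34 h 7 min.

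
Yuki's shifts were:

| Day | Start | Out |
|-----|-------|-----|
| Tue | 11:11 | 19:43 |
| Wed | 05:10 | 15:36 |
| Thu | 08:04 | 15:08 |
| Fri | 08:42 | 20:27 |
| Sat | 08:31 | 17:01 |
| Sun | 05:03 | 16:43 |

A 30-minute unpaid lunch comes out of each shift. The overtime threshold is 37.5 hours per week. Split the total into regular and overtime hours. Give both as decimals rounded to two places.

Regular 37.50 hours, overtime 17.45 hours

Tue: 11:11–19:43 = 8 h 32 min; less 30 min break → 8 h 2 min
Wed: 05:10–15:36 = 10 h 26 min; less 30 min break → 9 h 56 min
Thu: 08:04–15:08 = 7 h 4 min; less 30 min break → 6 h 34 min
Fri: 08:42–20:27 = 11 h 45 min; less 30 min break → 11 h 15 min
Sat: 08:31–17:01 = 8 h 30 min; less 30 min break → 8 h 0 min
Sun: 05:03–16:43 = 11 h 40 min; less 30 min break → 11 h 10 min
Total worked: 54 h 57 min = 54.95 h.
Threshold 37.5 h → overtime 17 h 27 min, regular 37 h 30 min.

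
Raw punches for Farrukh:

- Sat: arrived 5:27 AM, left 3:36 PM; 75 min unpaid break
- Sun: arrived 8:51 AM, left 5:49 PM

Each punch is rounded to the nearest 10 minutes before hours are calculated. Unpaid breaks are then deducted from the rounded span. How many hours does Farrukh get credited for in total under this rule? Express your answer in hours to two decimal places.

Sat: in 5:27 AM→5:30 AM, out 3:36 PM→3:40 PM; 10 h 10 min − 75 min = 8 h 55 min
Sun: in 8:51 AM→8:50 AM, out 5:49 PM→5:50 PM; 9 h 0 min
Total credited: 17 h 55 min.

17.92 hours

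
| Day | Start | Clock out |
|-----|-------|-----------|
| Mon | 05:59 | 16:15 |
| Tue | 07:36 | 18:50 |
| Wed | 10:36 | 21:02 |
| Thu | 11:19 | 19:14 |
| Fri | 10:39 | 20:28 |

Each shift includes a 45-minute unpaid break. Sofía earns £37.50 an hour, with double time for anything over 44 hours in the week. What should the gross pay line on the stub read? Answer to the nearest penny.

£1793.75

Mon: 05:59–16:15 = 10 h 16 min; less 45 min break → 9 h 31 min
Tue: 07:36–18:50 = 11 h 14 min; less 45 min break → 10 h 29 min
Wed: 10:36–21:02 = 10 h 26 min; less 45 min break → 9 h 41 min
Thu: 11:19–19:14 = 7 h 55 min; less 45 min break → 7 h 10 min
Fri: 10:39–20:28 = 9 h 49 min; less 45 min break → 9 h 4 min
Total worked: 45 h 55 min = 2755 min.
Regular 44 h 0 min = 2640 min at £37.50/h; overtime 1 h 55 min = 115 min at £75.00/h.
Pay = (2640 × £37.50 + 115 × £75.00) ÷ 60 = £1793.75.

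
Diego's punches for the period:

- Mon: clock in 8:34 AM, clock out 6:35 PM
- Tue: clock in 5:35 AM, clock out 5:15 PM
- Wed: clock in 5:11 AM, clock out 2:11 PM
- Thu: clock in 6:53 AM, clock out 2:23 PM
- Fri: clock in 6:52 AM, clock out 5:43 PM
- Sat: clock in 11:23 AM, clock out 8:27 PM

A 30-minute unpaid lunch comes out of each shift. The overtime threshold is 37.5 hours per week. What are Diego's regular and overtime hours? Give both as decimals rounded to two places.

Mon: 8:34 AM–6:35 PM = 10 h 1 min; less 30 min break → 9 h 31 min
Tue: 5:35 AM–5:15 PM = 11 h 40 min; less 30 min break → 11 h 10 min
Wed: 5:11 AM–2:11 PM = 9 h 0 min; less 30 min break → 8 h 30 min
Thu: 6:53 AM–2:23 PM = 7 h 30 min; less 30 min break → 7 h 0 min
Fri: 6:52 AM–5:43 PM = 10 h 51 min; less 30 min break → 10 h 21 min
Sat: 11:23 AM–8:27 PM = 9 h 4 min; less 30 min break → 8 h 34 min
Total worked: 55 h 6 min = 55.10 h.
Threshold 37.5 h → overtime 17 h 36 min, regular 37 h 30 min.

Regular 37.50 hours, overtime 17.60 hours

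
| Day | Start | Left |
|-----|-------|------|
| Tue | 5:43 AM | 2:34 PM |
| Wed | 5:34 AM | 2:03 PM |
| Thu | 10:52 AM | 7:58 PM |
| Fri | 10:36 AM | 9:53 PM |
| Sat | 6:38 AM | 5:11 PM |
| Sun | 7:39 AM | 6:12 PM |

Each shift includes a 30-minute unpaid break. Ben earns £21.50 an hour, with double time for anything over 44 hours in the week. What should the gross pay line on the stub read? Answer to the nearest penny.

£1454.12

Tue: 5:43 AM–2:34 PM = 8 h 51 min; less 30 min break → 8 h 21 min
Wed: 5:34 AM–2:03 PM = 8 h 29 min; less 30 min break → 7 h 59 min
Thu: 10:52 AM–7:58 PM = 9 h 6 min; less 30 min break → 8 h 36 min
Fri: 10:36 AM–9:53 PM = 11 h 17 min; less 30 min break → 10 h 47 min
Sat: 6:38 AM–5:11 PM = 10 h 33 min; less 30 min break → 10 h 3 min
Sun: 7:39 AM–6:12 PM = 10 h 33 min; less 30 min break → 10 h 3 min
Total worked: 55 h 49 min = 3349 min.
Regular 44 h 0 min = 2640 min at £21.50/h; overtime 11 h 49 min = 709 min at £43.00/h.
Pay = (2640 × £21.50 + 709 × £43.00) ÷ 60 = £1454.12.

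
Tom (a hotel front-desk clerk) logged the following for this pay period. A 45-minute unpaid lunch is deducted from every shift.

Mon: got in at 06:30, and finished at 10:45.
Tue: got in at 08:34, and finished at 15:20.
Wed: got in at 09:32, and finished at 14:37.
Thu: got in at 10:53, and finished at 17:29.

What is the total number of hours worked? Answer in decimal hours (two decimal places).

Mon: 06:30–10:45 = 4 h 15 min; less 45 min break → 3 h 30 min
Tue: 08:34–15:20 = 6 h 46 min; less 45 min break → 6 h 1 min
Wed: 09:32–14:37 = 5 h 5 min; less 45 min break → 4 h 20 min
Thu: 10:53–17:29 = 6 h 36 min; less 45 min break → 5 h 51 min
Total: 3 h 30 min + 6 h 1 min + 4 h 20 min + 5 h 51 min = 19 h 42 min.

19.70 hours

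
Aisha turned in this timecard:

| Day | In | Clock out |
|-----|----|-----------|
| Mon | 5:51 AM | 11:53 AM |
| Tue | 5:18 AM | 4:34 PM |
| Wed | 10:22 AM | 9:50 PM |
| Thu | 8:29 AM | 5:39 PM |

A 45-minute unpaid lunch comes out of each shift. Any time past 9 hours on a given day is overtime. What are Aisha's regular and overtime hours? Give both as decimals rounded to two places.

Regular 31.70 hours, overtime 3.23 hours

Mon: 5:51 AM–11:53 AM = 6 h 2 min; less 45 min break → 5 h 17 min
Tue: 5:18 AM–4:34 PM = 11 h 16 min; less 45 min break → 10 h 31 min
Wed: 10:22 AM–9:50 PM = 11 h 28 min; less 45 min break → 10 h 43 min
Thu: 8:29 AM–5:39 PM = 9 h 10 min; less 45 min break → 8 h 25 min
Mon reg 5 h 17 min / OT 0 h 0 min; Tue reg 9 h 0 min / OT 1 h 31 min; Wed reg 9 h 0 min / OT 1 h 43 min; Thu reg 8 h 25 min / OT 0 h 0 min.
Totals: regular 31 h 42 min, overtime 3 h 14 min.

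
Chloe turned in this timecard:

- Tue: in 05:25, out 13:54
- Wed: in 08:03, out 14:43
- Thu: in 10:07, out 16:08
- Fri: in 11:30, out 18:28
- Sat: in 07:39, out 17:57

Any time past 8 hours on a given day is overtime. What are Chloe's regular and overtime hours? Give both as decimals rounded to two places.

Regular 35.65 hours, overtime 2.78 hours

Tue: 05:25–13:54 = 8 h 29 min
Wed: 08:03–14:43 = 6 h 40 min
Thu: 10:07–16:08 = 6 h 1 min
Fri: 11:30–18:28 = 6 h 58 min
Sat: 07:39–17:57 = 10 h 18 min
Tue reg 8 h 0 min / OT 0 h 29 min; Wed reg 6 h 40 min / OT 0 h 0 min; Thu reg 6 h 1 min / OT 0 h 0 min; Fri reg 6 h 58 min / OT 0 h 0 min; Sat reg 8 h 0 min / OT 2 h 18 min.
Totals: regular 35 h 39 min, overtime 2 h 47 min.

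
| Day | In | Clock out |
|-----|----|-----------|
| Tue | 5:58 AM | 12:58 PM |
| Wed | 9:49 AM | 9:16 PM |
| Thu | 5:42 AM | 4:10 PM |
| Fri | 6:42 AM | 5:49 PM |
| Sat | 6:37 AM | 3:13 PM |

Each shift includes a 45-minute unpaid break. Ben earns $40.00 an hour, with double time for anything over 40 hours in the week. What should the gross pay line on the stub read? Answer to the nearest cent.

$1990.67

Tue: 5:58 AM–12:58 PM = 7 h 0 min; less 45 min break → 6 h 15 min
Wed: 9:49 AM–9:16 PM = 11 h 27 min; less 45 min break → 10 h 42 min
Thu: 5:42 AM–4:10 PM = 10 h 28 min; less 45 min break → 9 h 43 min
Fri: 6:42 AM–5:49 PM = 11 h 7 min; less 45 min break → 10 h 22 min
Sat: 6:37 AM–3:13 PM = 8 h 36 min; less 45 min break → 7 h 51 min
Total worked: 44 h 53 min = 2693 min.
Regular 40 h 0 min = 2400 min at $40.00/h; overtime 4 h 53 min = 293 min at $80.00/h.
Pay = (2400 × $40.00 + 293 × $80.00) ÷ 60 = $1990.67.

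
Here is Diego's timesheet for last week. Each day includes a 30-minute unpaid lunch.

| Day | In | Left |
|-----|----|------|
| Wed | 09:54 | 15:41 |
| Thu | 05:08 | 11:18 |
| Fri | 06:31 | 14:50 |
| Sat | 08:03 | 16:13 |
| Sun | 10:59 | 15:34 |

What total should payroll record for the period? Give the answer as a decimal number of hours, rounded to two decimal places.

30.52 hours

Wed: 09:54–15:41 = 5 h 47 min; less 30 min break → 5 h 17 min
Thu: 05:08–11:18 = 6 h 10 min; less 30 min break → 5 h 40 min
Fri: 06:31–14:50 = 8 h 19 min; less 30 min break → 7 h 49 min
Sat: 08:03–16:13 = 8 h 10 min; less 30 min break → 7 h 40 min
Sun: 10:59–15:34 = 4 h 35 min; less 30 min break → 4 h 5 min
Total: 5 h 17 min + 5 h 40 min + 7 h 49 min + 7 h 40 min + 4 h 5 min = 30 h 31 min.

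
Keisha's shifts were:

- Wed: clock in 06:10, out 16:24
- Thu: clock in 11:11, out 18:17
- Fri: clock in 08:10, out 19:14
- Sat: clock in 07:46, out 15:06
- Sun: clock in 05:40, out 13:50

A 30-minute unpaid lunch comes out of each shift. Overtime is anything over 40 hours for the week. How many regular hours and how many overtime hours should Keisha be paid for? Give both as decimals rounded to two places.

Regular 40.00 hours, overtime 1.40 hours

Wed: 06:10–16:24 = 10 h 14 min; less 30 min break → 9 h 44 min
Thu: 11:11–18:17 = 7 h 6 min; less 30 min break → 6 h 36 min
Fri: 08:10–19:14 = 11 h 4 min; less 30 min break → 10 h 34 min
Sat: 07:46–15:06 = 7 h 20 min; less 30 min break → 6 h 50 min
Sun: 05:40–13:50 = 8 h 10 min; less 30 min break → 7 h 40 min
Total worked: 41 h 24 min = 41.40 h.
Threshold 40 h → overtime 1 h 24 min, regular 40 h 0 min.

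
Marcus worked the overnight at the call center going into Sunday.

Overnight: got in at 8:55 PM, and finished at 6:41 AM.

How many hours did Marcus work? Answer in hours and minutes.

Overnight: 8:55 PM → midnight = 3 h 5 min; midnight → 6:41 AM = 6 h 41 min; span 9 h 46 min

9 h 46 min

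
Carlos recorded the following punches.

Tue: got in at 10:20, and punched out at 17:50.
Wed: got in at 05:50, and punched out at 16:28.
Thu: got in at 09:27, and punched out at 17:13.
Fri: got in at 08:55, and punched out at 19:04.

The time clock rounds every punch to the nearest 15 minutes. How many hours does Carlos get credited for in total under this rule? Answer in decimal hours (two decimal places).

36.00 hours

Tue: in 10:20→10:15, out 17:50→17:45; 7 h 30 min
Wed: in 05:50→05:45, out 16:28→16:30; 10 h 45 min
Thu: in 09:27→09:30, out 17:13→17:15; 7 h 45 min
Fri: in 08:55→09:00, out 19:04→19:00; 10 h 0 min
Total credited: 36 h 0 min.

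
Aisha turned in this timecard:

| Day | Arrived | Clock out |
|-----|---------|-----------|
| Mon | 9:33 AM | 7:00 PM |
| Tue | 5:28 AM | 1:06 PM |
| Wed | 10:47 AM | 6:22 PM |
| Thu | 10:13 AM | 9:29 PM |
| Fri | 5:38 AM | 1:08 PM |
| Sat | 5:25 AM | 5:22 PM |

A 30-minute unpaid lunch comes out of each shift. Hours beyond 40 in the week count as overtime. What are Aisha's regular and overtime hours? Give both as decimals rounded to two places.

Mon: 9:33 AM–7:00 PM = 9 h 27 min; less 30 min break → 8 h 57 min
Tue: 5:28 AM–1:06 PM = 7 h 38 min; less 30 min break → 7 h 8 min
Wed: 10:47 AM–6:22 PM = 7 h 35 min; less 30 min break → 7 h 5 min
Thu: 10:13 AM–9:29 PM = 11 h 16 min; less 30 min break → 10 h 46 min
Fri: 5:38 AM–1:08 PM = 7 h 30 min; less 30 min break → 7 h 0 min
Sat: 5:25 AM–5:22 PM = 11 h 57 min; less 30 min break → 11 h 27 min
Total worked: 52 h 23 min = 52.38 h.
Threshold 40 h → overtime 12 h 23 min, regular 40 h 0 min.

Regular 40.00 hours, overtime 12.38 hours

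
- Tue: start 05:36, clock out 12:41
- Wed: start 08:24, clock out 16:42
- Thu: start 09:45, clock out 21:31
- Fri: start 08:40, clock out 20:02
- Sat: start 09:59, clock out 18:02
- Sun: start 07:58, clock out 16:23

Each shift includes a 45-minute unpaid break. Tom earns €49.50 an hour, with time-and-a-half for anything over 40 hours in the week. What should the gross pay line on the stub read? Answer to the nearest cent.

€2758.39

Tue: 05:36–12:41 = 7 h 5 min; less 45 min break → 6 h 20 min
Wed: 08:24–16:42 = 8 h 18 min; less 45 min break → 7 h 33 min
Thu: 09:45–21:31 = 11 h 46 min; less 45 min break → 11 h 1 min
Fri: 08:40–20:02 = 11 h 22 min; less 45 min break → 10 h 37 min
Sat: 09:59–18:02 = 8 h 3 min; less 45 min break → 7 h 18 min
Sun: 07:58–16:23 = 8 h 25 min; less 45 min break → 7 h 40 min
Total worked: 50 h 29 min = 3029 min.
Regular 40 h 0 min = 2400 min at €49.50/h; overtime 10 h 29 min = 629 min at €74.25/h.
Pay = (2400 × €49.50 + 629 × €74.25) ÷ 60 = €2758.39.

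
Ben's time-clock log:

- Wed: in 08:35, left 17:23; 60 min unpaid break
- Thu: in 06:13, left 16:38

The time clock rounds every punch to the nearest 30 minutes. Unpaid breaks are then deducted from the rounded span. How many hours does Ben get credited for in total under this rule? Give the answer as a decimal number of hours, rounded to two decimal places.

18.50 hours

Wed: in 08:35→08:30, out 17:23→17:30; 9 h 0 min − 60 min = 8 h 0 min
Thu: in 06:13→06:00, out 16:38→16:30; 10 h 30 min
Total credited: 18 h 30 min.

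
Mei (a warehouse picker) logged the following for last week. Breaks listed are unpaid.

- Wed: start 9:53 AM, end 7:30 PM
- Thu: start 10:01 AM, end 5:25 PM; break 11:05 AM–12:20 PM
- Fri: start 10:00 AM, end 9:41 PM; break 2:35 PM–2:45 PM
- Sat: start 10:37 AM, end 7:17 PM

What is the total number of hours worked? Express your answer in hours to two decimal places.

35.95 hours

Wed: 9:53 AM–7:30 PM = 9 h 37 min
Thu: 10:01 AM–5:25 PM = 7 h 24 min; less 75 min break → 6 h 9 min
Fri: 10:00 AM–9:41 PM = 11 h 41 min; less 10 min break → 11 h 31 min
Sat: 10:37 AM–7:17 PM = 8 h 40 min
Total: 9 h 37 min + 6 h 9 min + 11 h 31 min + 8 h 40 min = 35 h 57 min.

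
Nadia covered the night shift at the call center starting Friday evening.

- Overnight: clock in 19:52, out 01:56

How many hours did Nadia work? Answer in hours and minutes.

6 h 4 min

Overnight: 19:52 → midnight = 4 h 8 min; midnight → 01:56 = 1 h 56 min; span 6 h 4 min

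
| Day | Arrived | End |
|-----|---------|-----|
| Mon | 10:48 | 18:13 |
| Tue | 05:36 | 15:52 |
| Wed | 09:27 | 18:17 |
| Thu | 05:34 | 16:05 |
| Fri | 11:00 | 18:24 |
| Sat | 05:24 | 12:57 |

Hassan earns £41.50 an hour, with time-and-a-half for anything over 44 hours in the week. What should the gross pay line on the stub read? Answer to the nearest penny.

£2322.96

Mon: 10:48–18:13 = 7 h 25 min
Tue: 05:36–15:52 = 10 h 16 min
Wed: 09:27–18:17 = 8 h 50 min
Thu: 05:34–16:05 = 10 h 31 min
Fri: 11:00–18:24 = 7 h 24 min
Sat: 05:24–12:57 = 7 h 33 min
Total worked: 51 h 59 min = 3119 min.
Regular 44 h 0 min = 2640 min at £41.50/h; overtime 7 h 59 min = 479 min at £62.25/h.
Pay = (2640 × £41.50 + 479 × £62.25) ÷ 60 = £2322.96.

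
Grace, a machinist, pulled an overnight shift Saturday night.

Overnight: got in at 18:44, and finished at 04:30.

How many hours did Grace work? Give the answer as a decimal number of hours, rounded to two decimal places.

Overnight: 18:44 → midnight = 5 h 16 min; midnight → 04:30 = 4 h 30 min; span 9 h 46 min

9.77 hours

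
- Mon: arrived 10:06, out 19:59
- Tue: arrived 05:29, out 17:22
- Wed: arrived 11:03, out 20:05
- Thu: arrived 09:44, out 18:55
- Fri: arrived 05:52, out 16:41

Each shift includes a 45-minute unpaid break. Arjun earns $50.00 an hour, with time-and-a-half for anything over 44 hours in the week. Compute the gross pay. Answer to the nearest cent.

$2428.75

Mon: 10:06–19:59 = 9 h 53 min; less 45 min break → 9 h 8 min
Tue: 05:29–17:22 = 11 h 53 min; less 45 min break → 11 h 8 min
Wed: 11:03–20:05 = 9 h 2 min; less 45 min break → 8 h 17 min
Thu: 09:44–18:55 = 9 h 11 min; less 45 min break → 8 h 26 min
Fri: 05:52–16:41 = 10 h 49 min; less 45 min break → 10 h 4 min
Total worked: 47 h 3 min = 2823 min.
Regular 44 h 0 min = 2640 min at $50.00/h; overtime 3 h 3 min = 183 min at $75.00/h.
Pay = (2640 × $50.00 + 183 × $75.00) ÷ 60 = $2428.75.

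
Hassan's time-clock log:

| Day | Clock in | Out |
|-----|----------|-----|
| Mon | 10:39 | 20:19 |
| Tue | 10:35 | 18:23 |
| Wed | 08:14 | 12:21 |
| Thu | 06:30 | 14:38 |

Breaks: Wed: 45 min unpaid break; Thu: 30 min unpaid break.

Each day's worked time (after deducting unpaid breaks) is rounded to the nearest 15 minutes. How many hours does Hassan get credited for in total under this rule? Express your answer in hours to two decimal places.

28.50 hours

Mon: 10:39–20:19 = 9 h 40 min → rounds to 9 h 45 min
Tue: 10:35–18:23 = 7 h 48 min → rounds to 7 h 45 min
Wed: 08:14–12:21 = 4 h 7 min − 45 min = 3 h 22 min → rounds to 3 h 15 min
Thu: 06:30–14:38 = 8 h 8 min − 30 min = 7 h 38 min → rounds to 7 h 45 min
Total credited: 28 h 30 min.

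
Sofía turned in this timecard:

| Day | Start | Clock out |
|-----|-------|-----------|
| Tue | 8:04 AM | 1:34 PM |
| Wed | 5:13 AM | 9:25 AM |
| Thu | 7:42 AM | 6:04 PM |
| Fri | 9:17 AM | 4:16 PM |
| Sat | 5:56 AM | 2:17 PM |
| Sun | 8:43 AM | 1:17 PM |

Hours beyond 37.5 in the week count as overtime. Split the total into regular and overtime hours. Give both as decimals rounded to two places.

Tue: 8:04 AM–1:34 PM = 5 h 30 min
Wed: 5:13 AM–9:25 AM = 4 h 12 min
Thu: 7:42 AM–6:04 PM = 10 h 22 min
Fri: 9:17 AM–4:16 PM = 6 h 59 min
Sat: 5:56 AM–2:17 PM = 8 h 21 min
Sun: 8:43 AM–1:17 PM = 4 h 34 min
Total worked: 39 h 58 min = 39.97 h.
Threshold 37.5 h → overtime 2 h 28 min, regular 37 h 30 min.

Regular 37.50 hours, overtime 2.47 hours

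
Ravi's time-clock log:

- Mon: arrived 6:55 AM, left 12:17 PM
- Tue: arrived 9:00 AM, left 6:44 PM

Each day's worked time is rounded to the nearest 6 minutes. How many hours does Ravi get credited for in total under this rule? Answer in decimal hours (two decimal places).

Mon: 6:55 AM–12:17 PM = 5 h 22 min → rounds to 5 h 24 min
Tue: 9:00 AM–6:44 PM = 9 h 44 min → rounds to 9 h 42 min
Total credited: 15 h 6 min.

15.10 hours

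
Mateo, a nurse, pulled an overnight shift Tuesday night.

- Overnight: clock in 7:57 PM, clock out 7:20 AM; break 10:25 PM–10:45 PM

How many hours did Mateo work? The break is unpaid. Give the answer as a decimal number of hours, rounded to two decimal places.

Overnight: 7:57 PM → midnight = 4 h 3 min; midnight → 7:20 AM = 7 h 20 min; span 11 h 23 min; less 20 min break → 11 h 3 min

11.05 hours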